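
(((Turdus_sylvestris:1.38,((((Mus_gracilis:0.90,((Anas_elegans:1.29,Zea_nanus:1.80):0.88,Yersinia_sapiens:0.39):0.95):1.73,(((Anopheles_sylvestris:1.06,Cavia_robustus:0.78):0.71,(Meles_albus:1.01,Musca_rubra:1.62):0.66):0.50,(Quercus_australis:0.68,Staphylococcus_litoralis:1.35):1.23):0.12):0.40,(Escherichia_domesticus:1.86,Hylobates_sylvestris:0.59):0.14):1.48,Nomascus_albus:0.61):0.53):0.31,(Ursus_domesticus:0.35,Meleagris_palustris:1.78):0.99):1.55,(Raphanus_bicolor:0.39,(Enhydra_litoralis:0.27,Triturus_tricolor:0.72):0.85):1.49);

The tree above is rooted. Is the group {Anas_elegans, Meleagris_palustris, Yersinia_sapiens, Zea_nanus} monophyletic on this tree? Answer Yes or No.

No

The MRCA of the listed taxa subtends ((Turdus_sylvestris,((((Mus_gracilis,((Anas_elegans,Zea_nanus),Yersinia_sapiens)),(((Anopheles_sylvestris,Cavia_robustus),(Meles_albus,Musca_rubra)),(Quercus_australis,Staphylococcus_litoralis))),(Escherichia_domesticus,Hylobates_sylvestris)),Nomascus_albus)),(Ursus_domesticus,Meleagris_palustris)).
That clade also contains Anopheles_sylvestris, Cavia_robustus, Escherichia_domesticus, Hylobates_sylvestris, Meles_albus, Mus_gracilis, Musca_rubra, Nomascus_albus, Quercus_australis, Staphylococcus_litoralis, Turdus_sylvestris, Ursus_domesticus, which are not in the proposed group, so the group is not monophyletic.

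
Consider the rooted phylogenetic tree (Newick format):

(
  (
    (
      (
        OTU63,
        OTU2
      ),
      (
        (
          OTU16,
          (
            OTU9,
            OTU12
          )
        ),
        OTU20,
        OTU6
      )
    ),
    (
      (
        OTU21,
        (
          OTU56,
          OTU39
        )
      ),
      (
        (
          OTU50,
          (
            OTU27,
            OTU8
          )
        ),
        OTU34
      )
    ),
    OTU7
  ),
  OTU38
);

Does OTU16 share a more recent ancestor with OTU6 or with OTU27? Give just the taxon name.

The MRCA of OTU16 and OTU6 subtends ((OTU16,(OTU9,OTU12)),OTU20,OTU6) (5 taxa).
The MRCA of OTU16 and OTU27 subtends (((OTU63,OTU2),((OTU16,(OTU9,OTU12)),OTU20,OTU6)),((OTU21,(OTU56,OTU39)),((OTU50,(OTU27,OTU8)),OTU34)),OTU7) (15 taxa).
The first is nested inside the second, so OTU16 shares a more recent common ancestor with OTU6.

OTU6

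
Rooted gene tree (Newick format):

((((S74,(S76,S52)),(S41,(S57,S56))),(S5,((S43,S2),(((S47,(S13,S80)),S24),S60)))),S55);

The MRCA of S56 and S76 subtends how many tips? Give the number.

6

The MRCA of S56 and S76 is the node subtending ((S74,(S76,S52)),(S41,(S57,S56))).
That clade contains 6 terminal taxa: S41, S52, S56, S57, S74, S76.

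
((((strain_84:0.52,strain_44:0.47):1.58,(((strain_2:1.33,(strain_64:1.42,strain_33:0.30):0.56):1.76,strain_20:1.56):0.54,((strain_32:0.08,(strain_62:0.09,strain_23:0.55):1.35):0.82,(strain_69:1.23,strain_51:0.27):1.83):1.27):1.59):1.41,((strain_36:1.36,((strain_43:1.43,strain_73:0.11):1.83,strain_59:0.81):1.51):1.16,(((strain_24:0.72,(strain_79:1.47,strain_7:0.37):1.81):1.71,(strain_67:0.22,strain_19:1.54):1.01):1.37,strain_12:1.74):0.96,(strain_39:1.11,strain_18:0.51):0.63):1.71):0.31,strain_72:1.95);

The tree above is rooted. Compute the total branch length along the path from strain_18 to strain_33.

9.01

The path runs strain_18 → … → MRCA → … → strain_33; the MRCA is the node subtending (((strain_84,strain_44),(((strain_2,(strain_64,strain_33)),strain_20),((strain_32,(strain_62,strain_23)),(strain_69,strain_51)))),((strain_36,((strain_43,strain_73),strain_59)),(((strain_24,(strain_79,strain_7)),(strain_67,strain_19)),strain_12),(strain_39,strain_18))).
Branch lengths along that path: 0.51 + 0.63 + 1.71 + 1.41 + 1.59 + 0.54 + 1.76 + 0.56 + 0.30 = 9.01.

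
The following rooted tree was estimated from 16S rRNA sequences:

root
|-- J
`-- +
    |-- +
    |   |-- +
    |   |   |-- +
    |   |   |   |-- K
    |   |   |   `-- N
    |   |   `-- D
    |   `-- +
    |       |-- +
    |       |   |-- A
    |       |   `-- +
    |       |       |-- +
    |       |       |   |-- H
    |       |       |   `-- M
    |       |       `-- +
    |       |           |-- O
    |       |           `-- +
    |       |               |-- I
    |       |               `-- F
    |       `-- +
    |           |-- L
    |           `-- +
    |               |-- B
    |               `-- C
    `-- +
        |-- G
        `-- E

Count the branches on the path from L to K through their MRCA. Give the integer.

The MRCA of L and K is the node subtending (((K,N),D),((A,((H,M),(O,(I,F)))),(L,(B,C)))).
From L up to that node: 3 branches. From K up to the same node: 3 branches. Total: 3 + 3 = 6.

6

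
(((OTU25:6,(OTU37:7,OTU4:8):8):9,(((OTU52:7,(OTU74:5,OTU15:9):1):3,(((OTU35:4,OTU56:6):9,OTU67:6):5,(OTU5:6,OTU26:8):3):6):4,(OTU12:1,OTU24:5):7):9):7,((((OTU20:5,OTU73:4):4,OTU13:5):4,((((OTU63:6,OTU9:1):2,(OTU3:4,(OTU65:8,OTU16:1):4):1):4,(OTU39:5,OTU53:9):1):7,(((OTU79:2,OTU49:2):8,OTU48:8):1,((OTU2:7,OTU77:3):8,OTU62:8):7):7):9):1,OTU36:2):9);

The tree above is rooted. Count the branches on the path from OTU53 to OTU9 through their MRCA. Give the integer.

The MRCA of OTU53 and OTU9 is the node subtending (((OTU63,OTU9),(OTU3,(OTU65,OTU16))),(OTU39,OTU53)).
From OTU53 up to that node: 2 branches. From OTU9 up to the same node: 3 branches. Total: 2 + 3 = 5.

5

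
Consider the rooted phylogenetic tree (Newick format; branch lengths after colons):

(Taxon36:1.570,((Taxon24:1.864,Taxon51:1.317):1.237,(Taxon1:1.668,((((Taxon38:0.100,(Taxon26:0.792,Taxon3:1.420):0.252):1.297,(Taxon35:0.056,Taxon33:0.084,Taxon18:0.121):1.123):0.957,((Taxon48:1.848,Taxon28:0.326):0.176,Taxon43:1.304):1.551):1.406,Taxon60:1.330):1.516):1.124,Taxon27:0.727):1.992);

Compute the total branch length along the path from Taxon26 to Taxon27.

The path runs Taxon26 → … → MRCA → … → Taxon27; the MRCA is the node subtending ((Taxon24,Taxon51),(Taxon1,((((Taxon38,(Taxon26,Taxon3)),(Taxon35,Taxon33,Taxon18)),((Taxon48,Taxon28),Taxon43)),Taxon60)),Taxon27).
Branch lengths along that path: 0.792 + 0.252 + 1.297 + 0.957 + 1.406 + 1.516 + 1.124 + 0.727 = 8.071.

8.071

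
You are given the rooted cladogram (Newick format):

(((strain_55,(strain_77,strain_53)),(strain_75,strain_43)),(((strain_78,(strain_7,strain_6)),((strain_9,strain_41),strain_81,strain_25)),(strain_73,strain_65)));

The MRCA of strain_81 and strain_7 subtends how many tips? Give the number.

The MRCA of strain_81 and strain_7 is the node subtending ((strain_78,(strain_7,strain_6)),((strain_9,strain_41),strain_81,strain_25)).
That clade contains 7 terminal taxa: strain_25, strain_41, strain_6, strain_7, strain_78, strain_81, strain_9.

7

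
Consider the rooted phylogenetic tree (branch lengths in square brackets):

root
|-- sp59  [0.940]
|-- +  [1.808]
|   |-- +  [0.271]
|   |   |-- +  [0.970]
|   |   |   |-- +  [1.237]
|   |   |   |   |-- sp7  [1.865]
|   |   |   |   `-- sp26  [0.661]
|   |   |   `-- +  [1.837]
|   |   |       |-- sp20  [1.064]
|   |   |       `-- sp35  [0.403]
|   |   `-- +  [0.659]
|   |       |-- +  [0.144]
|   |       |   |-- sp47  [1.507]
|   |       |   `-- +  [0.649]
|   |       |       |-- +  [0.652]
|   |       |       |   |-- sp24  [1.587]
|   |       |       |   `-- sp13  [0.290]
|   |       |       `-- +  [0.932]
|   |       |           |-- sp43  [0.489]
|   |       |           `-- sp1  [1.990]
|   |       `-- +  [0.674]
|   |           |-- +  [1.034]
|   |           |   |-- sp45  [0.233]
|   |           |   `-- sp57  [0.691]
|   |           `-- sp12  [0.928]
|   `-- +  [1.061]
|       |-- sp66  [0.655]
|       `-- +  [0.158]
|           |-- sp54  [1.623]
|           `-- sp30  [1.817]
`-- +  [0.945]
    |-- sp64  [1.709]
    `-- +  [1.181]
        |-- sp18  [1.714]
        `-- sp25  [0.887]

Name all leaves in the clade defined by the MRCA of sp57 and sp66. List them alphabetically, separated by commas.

sp1, sp12, sp13, sp20, sp24, sp26, sp30, sp35, sp43, sp45, sp47, sp54, sp57, sp66, sp7

Tracing sp57: it sits inside (sp45,sp57).
Tracing sp66: it sits inside (sp66,(sp54,sp30)).
The smallest clade enclosing both is ((((sp7,sp26),(sp20,sp35)),((sp47,((sp24,sp13),(sp43,sp1))),((sp45,sp57),sp12))),(sp66,(sp54,sp30))); the answer is its 15 terminal taxa in alphabetical order.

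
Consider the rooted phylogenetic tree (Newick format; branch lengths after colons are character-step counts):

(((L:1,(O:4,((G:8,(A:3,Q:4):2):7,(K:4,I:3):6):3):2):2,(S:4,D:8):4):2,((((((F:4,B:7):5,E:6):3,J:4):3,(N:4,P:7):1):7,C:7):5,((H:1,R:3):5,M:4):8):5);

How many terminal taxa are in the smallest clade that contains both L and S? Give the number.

The MRCA of L and S is the node subtending ((L,(O,((G,(A,Q)),(K,I)))),(S,D)).
That clade contains 9 terminal taxa: A, D, G, I, K, L, O, Q, S.

9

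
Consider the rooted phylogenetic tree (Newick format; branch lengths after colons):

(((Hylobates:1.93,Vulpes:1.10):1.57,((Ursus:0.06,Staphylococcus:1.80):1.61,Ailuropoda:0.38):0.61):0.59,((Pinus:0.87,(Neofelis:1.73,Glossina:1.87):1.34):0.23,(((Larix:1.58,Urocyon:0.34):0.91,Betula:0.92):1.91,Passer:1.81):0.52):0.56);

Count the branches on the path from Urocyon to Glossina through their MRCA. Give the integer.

7

The MRCA of Urocyon and Glossina is the node subtending ((Pinus,(Neofelis,Glossina)),(((Larix,Urocyon),Betula),Passer)).
From Urocyon up to that node: 4 branches. From Glossina up to the same node: 3 branches. Total: 4 + 3 = 7.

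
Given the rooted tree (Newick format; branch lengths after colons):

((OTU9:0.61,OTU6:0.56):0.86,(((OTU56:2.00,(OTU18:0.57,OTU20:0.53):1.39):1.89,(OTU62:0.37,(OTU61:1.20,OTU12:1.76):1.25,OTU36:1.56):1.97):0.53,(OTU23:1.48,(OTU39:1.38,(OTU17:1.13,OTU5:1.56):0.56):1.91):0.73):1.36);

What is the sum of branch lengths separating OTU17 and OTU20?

8.67

The path runs OTU17 → … → MRCA → … → OTU20; the MRCA is the node subtending (((OTU56,(OTU18,OTU20)),(OTU62,(OTU61,OTU12),OTU36)),(OTU23,(OTU39,(OTU17,OTU5)))).
Branch lengths along that path: 1.13 + 0.56 + 1.91 + 0.73 + 0.53 + 1.89 + 1.39 + 0.53 = 8.67.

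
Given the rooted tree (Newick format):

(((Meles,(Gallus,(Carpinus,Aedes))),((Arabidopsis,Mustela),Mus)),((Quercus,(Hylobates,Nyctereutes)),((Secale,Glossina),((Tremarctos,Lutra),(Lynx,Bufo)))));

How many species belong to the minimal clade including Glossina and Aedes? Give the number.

The MRCA of Glossina and Aedes is the root, so the clade is the entire tree.
That clade contains 16 terminal taxa: Aedes, Arabidopsis, Bufo, Carpinus, Gallus, Glossina, Hylobates, Lutra, Lynx, Meles, Mus, Mustela, Nyctereutes, Quercus, Secale, Tremarctos.

16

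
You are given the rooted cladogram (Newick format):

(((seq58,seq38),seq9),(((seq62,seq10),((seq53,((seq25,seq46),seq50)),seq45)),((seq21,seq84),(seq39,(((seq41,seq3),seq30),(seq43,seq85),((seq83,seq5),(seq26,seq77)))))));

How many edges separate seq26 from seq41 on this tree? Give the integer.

6

The MRCA of seq26 and seq41 is the node subtending (((seq41,seq3),seq30),(seq43,seq85),((seq83,seq5),(seq26,seq77))).
From seq26 up to that node: 3 branches. From seq41 up to the same node: 3 branches. Total: 3 + 3 = 6.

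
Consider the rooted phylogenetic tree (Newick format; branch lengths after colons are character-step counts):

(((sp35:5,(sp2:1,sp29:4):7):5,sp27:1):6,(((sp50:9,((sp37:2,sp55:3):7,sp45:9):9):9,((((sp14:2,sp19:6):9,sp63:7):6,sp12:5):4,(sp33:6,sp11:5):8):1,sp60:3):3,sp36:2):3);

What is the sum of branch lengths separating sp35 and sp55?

The path runs sp35 → … → MRCA → … → sp55; the MRCA is the root of the tree.
Branch lengths along that path: 5 + 5 + 6 + 3 + 3 + 9 + 9 + 7 + 3 = 50.

50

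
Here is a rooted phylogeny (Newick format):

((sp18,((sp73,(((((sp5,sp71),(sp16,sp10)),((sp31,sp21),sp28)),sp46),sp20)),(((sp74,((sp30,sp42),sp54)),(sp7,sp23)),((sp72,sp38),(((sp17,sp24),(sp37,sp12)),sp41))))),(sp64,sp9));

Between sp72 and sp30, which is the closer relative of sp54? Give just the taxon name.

sp30

The MRCA of sp54 and sp30 subtends ((sp30,sp42),sp54) (3 taxa).
The MRCA of sp54 and sp72 subtends (((sp74,((sp30,sp42),sp54)),(sp7,sp23)),((sp72,sp38),(((sp17,sp24),(sp37,sp12)),sp41))) (13 taxa).
The first is nested inside the second, so sp54 shares a more recent common ancestor with sp30.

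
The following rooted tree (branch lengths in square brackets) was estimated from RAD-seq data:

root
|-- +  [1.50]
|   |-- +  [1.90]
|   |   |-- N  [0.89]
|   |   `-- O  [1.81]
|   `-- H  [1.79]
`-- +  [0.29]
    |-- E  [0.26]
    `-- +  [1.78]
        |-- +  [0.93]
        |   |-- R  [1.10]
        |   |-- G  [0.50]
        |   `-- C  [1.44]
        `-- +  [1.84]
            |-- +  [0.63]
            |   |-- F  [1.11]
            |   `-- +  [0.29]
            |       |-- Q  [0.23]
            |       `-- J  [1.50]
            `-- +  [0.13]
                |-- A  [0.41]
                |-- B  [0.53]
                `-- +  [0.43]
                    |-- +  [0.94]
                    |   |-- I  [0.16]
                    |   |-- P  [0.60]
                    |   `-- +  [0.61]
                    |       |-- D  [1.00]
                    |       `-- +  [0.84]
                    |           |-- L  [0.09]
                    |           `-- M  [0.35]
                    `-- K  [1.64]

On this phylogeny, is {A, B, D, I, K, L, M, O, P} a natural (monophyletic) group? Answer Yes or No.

The MRCA of the listed taxa is the root, so the smallest clade containing them is the whole tree.
That clade also contains C, E, F, G, H, J, N, Q, R, which are not in the proposed group, so the group is not monophyletic.

No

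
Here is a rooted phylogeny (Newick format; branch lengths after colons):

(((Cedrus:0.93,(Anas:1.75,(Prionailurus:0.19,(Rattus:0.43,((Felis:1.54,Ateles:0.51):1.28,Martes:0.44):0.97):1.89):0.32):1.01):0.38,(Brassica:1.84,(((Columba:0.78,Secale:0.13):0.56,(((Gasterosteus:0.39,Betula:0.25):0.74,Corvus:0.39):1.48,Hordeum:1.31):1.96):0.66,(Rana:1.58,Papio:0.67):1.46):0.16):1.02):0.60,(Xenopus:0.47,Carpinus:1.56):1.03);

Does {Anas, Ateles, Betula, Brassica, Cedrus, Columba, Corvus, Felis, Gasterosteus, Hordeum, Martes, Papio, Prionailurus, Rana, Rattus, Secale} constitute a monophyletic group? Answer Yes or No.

Yes

The most recent common ancestor of these taxa subtends ((Cedrus,(Anas,(Prionailurus,(Rattus,((Felis,Ateles),Martes))))),(Brassica,(((Columba,Secale),(((Gasterosteus,Betula),Corvus),Hordeum)),(Rana,Papio)))).
That clade has exactly 16 tips — every listed taxon and nothing else — so the group is monophyletic.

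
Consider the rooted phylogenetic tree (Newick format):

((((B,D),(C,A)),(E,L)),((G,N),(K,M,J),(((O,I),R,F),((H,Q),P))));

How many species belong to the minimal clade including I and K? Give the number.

12

The MRCA of I and K is the node subtending ((G,N),(K,M,J),(((O,I),R,F),((H,Q),P))).
That clade contains 12 terminal taxa: F, G, H, I, J, K, M, N, O, P, Q, R.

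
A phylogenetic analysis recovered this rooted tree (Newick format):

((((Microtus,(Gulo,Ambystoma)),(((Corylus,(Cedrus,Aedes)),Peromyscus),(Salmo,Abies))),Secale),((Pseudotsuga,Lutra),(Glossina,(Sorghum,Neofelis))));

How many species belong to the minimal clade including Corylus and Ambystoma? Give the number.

9

The MRCA of Corylus and Ambystoma is the node subtending ((Microtus,(Gulo,Ambystoma)),(((Corylus,(Cedrus,Aedes)),Peromyscus),(Salmo,Abies))).
That clade contains 9 terminal taxa: Abies, Aedes, Ambystoma, Cedrus, Corylus, Gulo, Microtus, Peromyscus, Salmo.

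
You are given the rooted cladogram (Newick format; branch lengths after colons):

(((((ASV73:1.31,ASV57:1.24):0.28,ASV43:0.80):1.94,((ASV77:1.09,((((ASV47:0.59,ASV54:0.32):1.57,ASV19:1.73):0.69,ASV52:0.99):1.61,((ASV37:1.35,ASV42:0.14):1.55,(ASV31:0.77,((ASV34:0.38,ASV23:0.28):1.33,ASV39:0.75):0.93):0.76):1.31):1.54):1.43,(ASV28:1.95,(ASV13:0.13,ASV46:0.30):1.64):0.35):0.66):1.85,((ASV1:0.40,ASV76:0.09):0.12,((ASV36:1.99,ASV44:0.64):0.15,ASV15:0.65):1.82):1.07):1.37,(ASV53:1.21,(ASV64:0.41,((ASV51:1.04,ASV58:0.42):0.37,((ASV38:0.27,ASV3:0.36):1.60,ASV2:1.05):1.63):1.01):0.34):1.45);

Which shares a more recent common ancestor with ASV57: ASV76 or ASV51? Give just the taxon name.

ASV76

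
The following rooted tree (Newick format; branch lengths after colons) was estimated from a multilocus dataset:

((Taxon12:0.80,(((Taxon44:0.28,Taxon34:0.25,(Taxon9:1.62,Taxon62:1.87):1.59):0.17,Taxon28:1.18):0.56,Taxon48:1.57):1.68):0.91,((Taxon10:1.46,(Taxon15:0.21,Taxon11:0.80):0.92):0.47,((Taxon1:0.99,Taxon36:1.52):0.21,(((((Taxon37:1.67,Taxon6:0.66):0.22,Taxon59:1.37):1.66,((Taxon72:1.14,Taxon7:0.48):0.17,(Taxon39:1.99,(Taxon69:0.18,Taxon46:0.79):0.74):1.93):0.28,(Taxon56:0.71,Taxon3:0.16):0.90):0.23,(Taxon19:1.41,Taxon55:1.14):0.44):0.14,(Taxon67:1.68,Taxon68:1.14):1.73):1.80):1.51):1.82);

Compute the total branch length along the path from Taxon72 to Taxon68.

The path runs Taxon72 → … → MRCA → … → Taxon68; the MRCA is the node subtending (((((Taxon37,Taxon6),Taxon59),((Taxon72,Taxon7),(Taxon39,(Taxon69,Taxon46))),(Taxon56,Taxon3)),(Taxon19,Taxon55)),(Taxon67,Taxon68)).
Branch lengths along that path: 1.14 + 0.17 + 0.28 + 0.23 + 0.14 + 1.73 + 1.14 = 4.83.

4.83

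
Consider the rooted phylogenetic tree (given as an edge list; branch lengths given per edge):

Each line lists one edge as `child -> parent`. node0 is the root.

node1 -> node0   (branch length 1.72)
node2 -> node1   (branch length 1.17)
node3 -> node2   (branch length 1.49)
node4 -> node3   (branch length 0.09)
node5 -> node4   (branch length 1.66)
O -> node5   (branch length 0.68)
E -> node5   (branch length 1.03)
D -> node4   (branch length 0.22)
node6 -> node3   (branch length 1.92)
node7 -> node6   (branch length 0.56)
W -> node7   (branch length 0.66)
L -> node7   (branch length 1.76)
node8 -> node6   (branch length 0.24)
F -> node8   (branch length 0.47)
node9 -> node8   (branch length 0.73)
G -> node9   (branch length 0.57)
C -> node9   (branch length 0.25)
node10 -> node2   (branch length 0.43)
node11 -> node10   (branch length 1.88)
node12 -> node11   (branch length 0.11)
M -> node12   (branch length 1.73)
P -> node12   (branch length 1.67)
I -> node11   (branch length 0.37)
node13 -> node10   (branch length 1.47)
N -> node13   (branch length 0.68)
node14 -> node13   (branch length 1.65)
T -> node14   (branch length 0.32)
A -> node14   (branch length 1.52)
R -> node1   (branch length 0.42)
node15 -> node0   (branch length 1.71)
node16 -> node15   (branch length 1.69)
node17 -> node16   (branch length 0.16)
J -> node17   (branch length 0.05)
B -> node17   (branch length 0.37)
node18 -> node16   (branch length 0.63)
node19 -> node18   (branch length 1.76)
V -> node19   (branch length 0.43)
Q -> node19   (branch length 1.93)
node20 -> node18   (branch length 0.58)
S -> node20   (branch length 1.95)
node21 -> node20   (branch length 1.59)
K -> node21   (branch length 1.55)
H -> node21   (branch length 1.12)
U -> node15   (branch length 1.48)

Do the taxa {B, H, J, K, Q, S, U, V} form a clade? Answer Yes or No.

Yes

The most recent common ancestor of these taxa subtends (((J,B),((V,Q),(S,(K,H)))),U).
That clade has exactly 8 tips — every listed taxon and nothing else — so the group is monophyletic.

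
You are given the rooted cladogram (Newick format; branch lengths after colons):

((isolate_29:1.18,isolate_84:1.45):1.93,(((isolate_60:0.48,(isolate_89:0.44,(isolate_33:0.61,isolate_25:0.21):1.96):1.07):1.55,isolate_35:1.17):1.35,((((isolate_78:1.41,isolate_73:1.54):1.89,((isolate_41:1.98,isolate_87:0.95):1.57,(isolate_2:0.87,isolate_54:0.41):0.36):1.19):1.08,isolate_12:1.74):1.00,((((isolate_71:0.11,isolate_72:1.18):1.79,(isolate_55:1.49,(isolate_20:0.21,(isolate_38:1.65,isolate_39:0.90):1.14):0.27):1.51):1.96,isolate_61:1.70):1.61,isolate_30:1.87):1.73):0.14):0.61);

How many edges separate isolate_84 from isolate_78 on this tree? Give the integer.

The MRCA of isolate_84 and isolate_78 is the root of the tree.
From isolate_84 up to that node: 2 branches. From isolate_78 up to the same node: 6 branches. Total: 2 + 6 = 8.

8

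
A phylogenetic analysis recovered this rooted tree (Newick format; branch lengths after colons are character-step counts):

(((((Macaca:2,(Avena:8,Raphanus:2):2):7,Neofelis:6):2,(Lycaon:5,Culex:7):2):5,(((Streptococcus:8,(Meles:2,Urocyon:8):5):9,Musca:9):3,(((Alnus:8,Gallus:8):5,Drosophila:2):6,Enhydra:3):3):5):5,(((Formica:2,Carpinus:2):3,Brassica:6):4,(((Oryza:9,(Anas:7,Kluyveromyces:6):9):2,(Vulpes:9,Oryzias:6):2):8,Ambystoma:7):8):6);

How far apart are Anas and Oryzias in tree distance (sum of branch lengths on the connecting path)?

The path runs Anas → … → MRCA → … → Oryzias; the MRCA is the node subtending ((Oryza,(Anas,Kluyveromyces)),(Vulpes,Oryzias)).
Branch lengths along that path: 7 + 9 + 2 + 2 + 6 = 26.

26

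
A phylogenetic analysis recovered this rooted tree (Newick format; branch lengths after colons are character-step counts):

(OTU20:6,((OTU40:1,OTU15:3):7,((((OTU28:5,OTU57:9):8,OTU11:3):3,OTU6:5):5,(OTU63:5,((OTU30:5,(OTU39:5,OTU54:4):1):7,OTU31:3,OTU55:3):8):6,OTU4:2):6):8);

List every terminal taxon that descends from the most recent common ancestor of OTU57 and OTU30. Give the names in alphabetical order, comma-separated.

OTU11, OTU28, OTU30, OTU31, OTU39, OTU4, OTU54, OTU55, OTU57, OTU6, OTU63

Tracing OTU57: it sits inside (OTU28,OTU57).
Tracing OTU30: it sits inside (OTU30,(OTU39,OTU54)).
The smallest clade enclosing both is ((((OTU28,OTU57),OTU11),OTU6),(OTU63,((OTU30,(OTU39,OTU54)),OTU31,OTU55)),OTU4); the answer is its 11 terminal taxa in alphabetical order.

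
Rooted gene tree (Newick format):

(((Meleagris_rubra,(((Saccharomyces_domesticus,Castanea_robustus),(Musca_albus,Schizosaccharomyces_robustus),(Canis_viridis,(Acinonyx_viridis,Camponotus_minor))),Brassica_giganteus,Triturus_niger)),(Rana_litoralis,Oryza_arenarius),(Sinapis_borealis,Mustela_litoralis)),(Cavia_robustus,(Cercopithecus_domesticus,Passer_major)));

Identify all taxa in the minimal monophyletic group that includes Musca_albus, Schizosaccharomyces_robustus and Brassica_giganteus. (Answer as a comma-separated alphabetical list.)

Tracing Musca_albus: it sits inside (Musca_albus,Schizosaccharomyces_robustus).
Tracing Schizosaccharomyces_robustus: it sits inside (Musca_albus,Schizosaccharomyces_robustus).
Tracing Brassica_giganteus: it sits inside (((Saccharomyces_domesticus,Castanea_robustus),(Musca_albus,Schizosaccharomyces_robustus),(Canis_viridis,(Acinonyx_viridis,Camponotus_minor))),Brassica_giganteus,Triturus_niger).
The smallest clade enclosing all 3 is (((Saccharomyces_domesticus,Castanea_robustus),(Musca_albus,Schizosaccharomyces_robustus),(Canis_viridis,(Acinonyx_viridis,Camponotus_minor))),Brassica_giganteus,Triturus_niger); the answer is its 9 terminal taxa in alphabetical order.

Acinonyx_viridis, Brassica_giganteus, Camponotus_minor, Canis_viridis, Castanea_robustus, Musca_albus, Saccharomyces_domesticus, Schizosaccharomyces_robustus, Triturus_niger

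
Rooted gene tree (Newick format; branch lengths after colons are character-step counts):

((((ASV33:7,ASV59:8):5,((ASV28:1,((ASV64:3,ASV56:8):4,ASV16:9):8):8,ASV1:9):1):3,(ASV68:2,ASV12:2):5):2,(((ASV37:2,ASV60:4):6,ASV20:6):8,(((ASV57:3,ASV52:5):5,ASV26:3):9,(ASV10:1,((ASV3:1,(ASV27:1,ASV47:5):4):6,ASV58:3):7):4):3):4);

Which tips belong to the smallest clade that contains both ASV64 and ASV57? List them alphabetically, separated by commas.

Tracing ASV64: it sits inside (ASV64,ASV56).
Tracing ASV57: it sits inside (ASV57,ASV52).
The smallest clade enclosing both is the whole tree (their MRCA is the root), so the answer is all 20 tips in alphabetical order.

ASV1, ASV10, ASV12, ASV16, ASV20, ASV26, ASV27, ASV28, ASV3, ASV33, ASV37, ASV47, ASV52, ASV56, ASV57, ASV58, ASV59, ASV60, ASV64, ASV68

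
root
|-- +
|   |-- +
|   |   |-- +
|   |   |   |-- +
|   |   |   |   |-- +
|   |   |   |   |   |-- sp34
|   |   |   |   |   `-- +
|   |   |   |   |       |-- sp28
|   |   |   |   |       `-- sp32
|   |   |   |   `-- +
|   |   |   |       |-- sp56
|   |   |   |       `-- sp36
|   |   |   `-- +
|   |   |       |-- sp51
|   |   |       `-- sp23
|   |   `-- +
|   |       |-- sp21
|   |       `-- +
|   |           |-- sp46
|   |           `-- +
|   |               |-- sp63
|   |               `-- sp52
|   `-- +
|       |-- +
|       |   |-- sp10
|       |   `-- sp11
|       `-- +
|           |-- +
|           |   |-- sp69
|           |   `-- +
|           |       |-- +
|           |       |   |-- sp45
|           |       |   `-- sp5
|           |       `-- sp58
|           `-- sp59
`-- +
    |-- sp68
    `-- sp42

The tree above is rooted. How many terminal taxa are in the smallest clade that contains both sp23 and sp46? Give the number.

The MRCA of sp23 and sp46 is the node subtending ((((sp34,(sp28,sp32)),(sp56,sp36)),(sp51,sp23)),(sp21,(sp46,(sp63,sp52)))).
That clade contains 11 terminal taxa: sp21, sp23, sp28, sp32, sp34, sp36, sp46, sp51, sp52, sp56, sp63.

11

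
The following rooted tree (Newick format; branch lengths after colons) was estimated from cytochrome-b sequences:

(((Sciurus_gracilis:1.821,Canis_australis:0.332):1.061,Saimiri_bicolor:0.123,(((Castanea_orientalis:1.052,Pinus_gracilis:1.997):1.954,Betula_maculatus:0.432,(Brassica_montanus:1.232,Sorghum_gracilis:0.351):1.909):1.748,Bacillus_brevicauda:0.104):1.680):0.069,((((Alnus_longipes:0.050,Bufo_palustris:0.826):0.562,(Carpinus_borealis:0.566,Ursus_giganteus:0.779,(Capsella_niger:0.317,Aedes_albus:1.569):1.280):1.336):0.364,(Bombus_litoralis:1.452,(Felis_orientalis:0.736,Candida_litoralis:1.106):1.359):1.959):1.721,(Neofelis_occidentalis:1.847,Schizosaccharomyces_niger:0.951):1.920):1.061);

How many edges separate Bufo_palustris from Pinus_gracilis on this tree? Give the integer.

10

The MRCA of Bufo_palustris and Pinus_gracilis is the root of the tree.
From Bufo_palustris up to that node: 5 branches. From Pinus_gracilis up to the same node: 5 branches. Total: 5 + 5 = 10.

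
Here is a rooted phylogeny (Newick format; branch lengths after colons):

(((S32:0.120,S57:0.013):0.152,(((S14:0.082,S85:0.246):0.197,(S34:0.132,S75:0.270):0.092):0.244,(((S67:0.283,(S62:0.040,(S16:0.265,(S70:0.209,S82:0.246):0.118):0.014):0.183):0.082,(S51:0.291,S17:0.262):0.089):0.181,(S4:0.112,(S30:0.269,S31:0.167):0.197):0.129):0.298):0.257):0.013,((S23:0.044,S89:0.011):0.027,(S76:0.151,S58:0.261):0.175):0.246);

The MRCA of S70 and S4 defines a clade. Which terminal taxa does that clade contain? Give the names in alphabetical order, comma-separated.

S16, S17, S30, S31, S4, S51, S62, S67, S70, S82

Tracing S70: it sits inside (S70,S82).
Tracing S4: it sits inside (S4,(S30,S31)).
The smallest clade enclosing both is (((S67,(S62,(S16,(S70,S82)))),(S51,S17)),(S4,(S30,S31))); the answer is its 10 terminal taxa in alphabetical order.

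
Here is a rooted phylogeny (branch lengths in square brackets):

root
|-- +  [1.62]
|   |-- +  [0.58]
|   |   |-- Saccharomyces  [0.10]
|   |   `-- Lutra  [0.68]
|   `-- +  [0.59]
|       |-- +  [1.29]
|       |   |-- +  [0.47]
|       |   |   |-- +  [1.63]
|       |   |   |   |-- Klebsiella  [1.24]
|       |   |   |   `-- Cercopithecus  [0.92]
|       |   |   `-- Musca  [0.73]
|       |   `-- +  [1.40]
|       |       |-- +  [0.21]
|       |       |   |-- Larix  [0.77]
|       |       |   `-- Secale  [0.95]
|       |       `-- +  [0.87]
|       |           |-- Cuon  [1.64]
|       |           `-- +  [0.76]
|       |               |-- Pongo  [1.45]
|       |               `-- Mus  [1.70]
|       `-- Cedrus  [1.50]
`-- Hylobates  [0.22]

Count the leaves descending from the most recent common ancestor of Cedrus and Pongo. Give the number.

9

The MRCA of Cedrus and Pongo is the node subtending ((((Klebsiella,Cercopithecus),Musca),((Larix,Secale),(Cuon,(Pongo,Mus)))),Cedrus).
That clade contains 9 terminal taxa: Cedrus, Cercopithecus, Cuon, Klebsiella, Larix, Mus, Musca, Pongo, Secale.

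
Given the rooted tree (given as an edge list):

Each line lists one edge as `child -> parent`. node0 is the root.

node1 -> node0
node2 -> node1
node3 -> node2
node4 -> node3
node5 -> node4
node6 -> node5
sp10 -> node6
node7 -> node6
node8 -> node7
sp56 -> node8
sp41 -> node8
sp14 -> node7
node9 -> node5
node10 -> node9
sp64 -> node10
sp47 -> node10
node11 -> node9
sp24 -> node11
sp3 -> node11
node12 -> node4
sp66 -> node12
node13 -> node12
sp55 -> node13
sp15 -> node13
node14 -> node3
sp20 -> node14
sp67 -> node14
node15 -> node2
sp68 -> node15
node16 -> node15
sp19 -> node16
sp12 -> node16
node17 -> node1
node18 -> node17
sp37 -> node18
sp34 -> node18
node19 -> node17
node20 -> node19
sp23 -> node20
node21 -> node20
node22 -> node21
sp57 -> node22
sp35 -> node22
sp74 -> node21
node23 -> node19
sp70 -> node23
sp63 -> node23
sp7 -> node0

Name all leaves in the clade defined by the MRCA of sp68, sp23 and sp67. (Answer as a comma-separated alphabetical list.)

Tracing sp68: it sits inside (sp68,(sp19,sp12)).
Tracing sp23: it sits inside (sp23,((sp57,sp35),sp74)).
Tracing sp67: it sits inside (sp20,sp67).
The smallest clade enclosing all 3 is ((((((sp10,((sp56,sp41),sp14)),((sp64,sp47),(sp24,sp3))),(sp66,(sp55,sp15))),(sp20,sp67)),(sp68,(sp19,sp12))),((sp37,sp34),((sp23,((sp57,sp35),sp74)),(sp70,sp63)))); the answer is its 24 terminal taxa in alphabetical order.

sp10, sp12, sp14, sp15, sp19, sp20, sp23, sp24, sp3, sp34, sp35, sp37, sp41, sp47, sp55, sp56, sp57, sp63, sp64, sp66, sp67, sp68, sp70, sp74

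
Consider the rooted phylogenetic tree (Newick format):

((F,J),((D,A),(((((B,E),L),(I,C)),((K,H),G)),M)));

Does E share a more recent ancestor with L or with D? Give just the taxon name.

The MRCA of E and L subtends ((B,E),L) (3 taxa).
The MRCA of E and D subtends ((D,A),(((((B,E),L),(I,C)),((K,H),G)),M)) (11 taxa).
The first is nested inside the second, so E shares a more recent common ancestor with L.

L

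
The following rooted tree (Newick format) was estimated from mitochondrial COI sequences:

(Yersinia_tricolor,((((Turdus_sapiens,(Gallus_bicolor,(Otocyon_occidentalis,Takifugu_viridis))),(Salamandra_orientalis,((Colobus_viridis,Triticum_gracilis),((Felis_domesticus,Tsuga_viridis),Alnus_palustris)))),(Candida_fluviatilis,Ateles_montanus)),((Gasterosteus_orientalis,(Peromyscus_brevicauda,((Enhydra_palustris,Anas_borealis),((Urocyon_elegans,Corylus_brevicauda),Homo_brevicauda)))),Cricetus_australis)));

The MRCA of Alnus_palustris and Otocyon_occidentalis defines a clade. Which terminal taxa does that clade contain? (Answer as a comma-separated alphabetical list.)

Tracing Alnus_palustris: it sits inside ((Felis_domesticus,Tsuga_viridis),Alnus_palustris).
Tracing Otocyon_occidentalis: it sits inside (Otocyon_occidentalis,Takifugu_viridis).
The smallest clade enclosing both is ((Turdus_sapiens,(Gallus_bicolor,(Otocyon_occidentalis,Takifugu_viridis))),(Salamandra_orientalis,((Colobus_viridis,Triticum_gracilis),((Felis_domesticus,Tsuga_viridis),Alnus_palustris)))); the answer is its 10 terminal taxa in alphabetical order.

Alnus_palustris, Colobus_viridis, Felis_domesticus, Gallus_bicolor, Otocyon_occidentalis, Salamandra_orientalis, Takifugu_viridis, Triticum_gracilis, Tsuga_viridis, Turdus_sapiens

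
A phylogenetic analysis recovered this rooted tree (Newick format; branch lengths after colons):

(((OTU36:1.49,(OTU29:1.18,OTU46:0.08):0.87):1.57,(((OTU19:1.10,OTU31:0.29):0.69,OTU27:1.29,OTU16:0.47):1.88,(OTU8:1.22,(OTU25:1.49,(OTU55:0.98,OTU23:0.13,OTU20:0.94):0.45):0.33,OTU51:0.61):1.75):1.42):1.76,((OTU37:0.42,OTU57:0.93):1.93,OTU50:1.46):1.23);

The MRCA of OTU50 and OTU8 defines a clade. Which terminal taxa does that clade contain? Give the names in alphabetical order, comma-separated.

Tracing OTU50: it sits inside ((OTU37,OTU57),OTU50).
Tracing OTU8: it sits inside (OTU8,(OTU25,(OTU55,OTU23,OTU20)),OTU51).
The smallest clade enclosing both is the whole tree (their MRCA is the root), so the answer is all 16 tips in alphabetical order.

OTU16, OTU19, OTU20, OTU23, OTU25, OTU27, OTU29, OTU31, OTU36, OTU37, OTU46, OTU50, OTU51, OTU55, OTU57, OTU8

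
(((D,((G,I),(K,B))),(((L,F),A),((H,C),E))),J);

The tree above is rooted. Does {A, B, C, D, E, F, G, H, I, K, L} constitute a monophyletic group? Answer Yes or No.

The most recent common ancestor of these taxa subtends ((D,((G,I),(K,B))),(((L,F),A),((H,C),E))).
That clade has exactly 11 tips — every listed taxon and nothing else — so the group is monophyletic.

Yes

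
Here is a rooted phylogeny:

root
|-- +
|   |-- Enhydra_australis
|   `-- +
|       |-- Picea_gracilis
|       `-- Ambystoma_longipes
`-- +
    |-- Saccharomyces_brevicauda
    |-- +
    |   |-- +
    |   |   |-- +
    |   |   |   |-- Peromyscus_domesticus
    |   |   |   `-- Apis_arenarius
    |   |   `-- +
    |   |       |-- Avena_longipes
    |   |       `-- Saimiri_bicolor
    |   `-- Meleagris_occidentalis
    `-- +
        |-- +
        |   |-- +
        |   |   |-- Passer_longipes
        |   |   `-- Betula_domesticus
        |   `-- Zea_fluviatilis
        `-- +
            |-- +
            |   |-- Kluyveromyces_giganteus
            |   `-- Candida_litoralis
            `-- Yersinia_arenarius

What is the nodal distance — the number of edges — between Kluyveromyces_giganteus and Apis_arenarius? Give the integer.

8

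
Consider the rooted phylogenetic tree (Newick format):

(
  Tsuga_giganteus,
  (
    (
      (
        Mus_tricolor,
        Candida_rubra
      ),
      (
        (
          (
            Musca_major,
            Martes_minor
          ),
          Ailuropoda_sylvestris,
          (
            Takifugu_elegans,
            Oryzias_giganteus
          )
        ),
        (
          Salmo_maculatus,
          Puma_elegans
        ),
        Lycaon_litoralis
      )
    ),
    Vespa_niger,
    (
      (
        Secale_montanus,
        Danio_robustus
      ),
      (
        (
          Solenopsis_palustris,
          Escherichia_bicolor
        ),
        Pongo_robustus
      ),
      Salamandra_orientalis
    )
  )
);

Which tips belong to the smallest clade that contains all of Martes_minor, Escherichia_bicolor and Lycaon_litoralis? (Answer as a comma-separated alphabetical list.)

Tracing Martes_minor: it sits inside (Musca_major,Martes_minor).
Tracing Escherichia_bicolor: it sits inside (Solenopsis_palustris,Escherichia_bicolor).
Tracing Lycaon_litoralis: it sits inside (((Musca_major,Martes_minor),Ailuropoda_sylvestris,(Takifugu_elegans,Oryzias_giganteus)),(Salmo_maculatus,Puma_elegans),Lycaon_litoralis).
The smallest clade enclosing all 3 is (((Mus_tricolor,Candida_rubra),(((Musca_major,Martes_minor),Ailuropoda_sylvestris,(Takifugu_elegans,Oryzias_giganteus)),(Salmo_maculatus,Puma_elegans),Lycaon_litoralis)),Vespa_niger,((Secale_montanus,Danio_robustus),((Solenopsis_palustris,Escherichia_bicolor),Pongo_robustus),Salamandra_orientalis)); the answer is its 17 terminal taxa in alphabetical order.

Ailuropoda_sylvestris, Candida_rubra, Danio_robustus, Escherichia_bicolor, Lycaon_litoralis, Martes_minor, Mus_tricolor, Musca_major, Oryzias_giganteus, Pongo_robustus, Puma_elegans, Salamandra_orientalis, Salmo_maculatus, Secale_montanus, Solenopsis_palustris, Takifugu_elegans, Vespa_niger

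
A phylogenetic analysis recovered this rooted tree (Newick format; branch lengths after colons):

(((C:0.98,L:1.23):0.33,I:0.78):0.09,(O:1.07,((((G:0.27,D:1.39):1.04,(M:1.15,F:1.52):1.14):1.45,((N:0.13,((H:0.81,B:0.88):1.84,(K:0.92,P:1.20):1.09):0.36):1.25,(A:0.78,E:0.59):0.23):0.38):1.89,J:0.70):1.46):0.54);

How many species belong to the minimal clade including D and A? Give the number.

11

The MRCA of D and A is the node subtending (((G,D),(M,F)),((N,((H,B),(K,P))),(A,E))).
That clade contains 11 terminal taxa: A, B, D, E, F, G, H, K, M, N, P.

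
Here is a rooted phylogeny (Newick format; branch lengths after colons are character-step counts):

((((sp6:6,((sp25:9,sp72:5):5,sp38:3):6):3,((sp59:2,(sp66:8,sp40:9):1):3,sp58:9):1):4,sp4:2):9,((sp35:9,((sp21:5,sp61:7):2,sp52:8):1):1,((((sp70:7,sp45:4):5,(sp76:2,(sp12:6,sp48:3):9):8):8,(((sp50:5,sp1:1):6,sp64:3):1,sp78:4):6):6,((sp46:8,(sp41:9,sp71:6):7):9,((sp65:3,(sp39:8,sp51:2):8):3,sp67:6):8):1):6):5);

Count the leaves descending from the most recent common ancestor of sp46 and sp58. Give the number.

The MRCA of sp46 and sp58 is the root, so the clade is the entire tree.
That clade contains 29 terminal taxa: sp1, sp12, sp21, sp25, sp35, sp38, sp39, sp4, sp40, sp41, sp45, sp46, sp48, sp50, sp51, sp52, sp58, sp59, sp6, sp61, sp64, sp65, sp66, sp67, sp70, sp71, sp72, sp76, sp78.

29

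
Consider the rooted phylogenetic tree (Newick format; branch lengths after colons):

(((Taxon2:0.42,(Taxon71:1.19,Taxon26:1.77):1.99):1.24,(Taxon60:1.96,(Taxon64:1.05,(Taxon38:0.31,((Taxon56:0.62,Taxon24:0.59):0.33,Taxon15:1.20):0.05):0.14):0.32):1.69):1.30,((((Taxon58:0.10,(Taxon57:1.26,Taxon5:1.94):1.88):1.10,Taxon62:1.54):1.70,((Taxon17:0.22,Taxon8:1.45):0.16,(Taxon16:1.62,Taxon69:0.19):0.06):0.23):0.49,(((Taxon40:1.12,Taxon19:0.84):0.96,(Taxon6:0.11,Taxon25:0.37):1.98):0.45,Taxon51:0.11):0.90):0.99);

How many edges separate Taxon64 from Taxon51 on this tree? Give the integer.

The MRCA of Taxon64 and Taxon51 is the root of the tree.
From Taxon64 up to that node: 4 branches. From Taxon51 up to the same node: 3 branches. Total: 4 + 3 = 7.

7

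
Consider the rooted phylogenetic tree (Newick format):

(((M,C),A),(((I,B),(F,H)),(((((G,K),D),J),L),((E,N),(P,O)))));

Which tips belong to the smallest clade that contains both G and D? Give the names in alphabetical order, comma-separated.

D, G, K

Tracing G: it sits inside (G,K).
Tracing D: it sits inside ((G,K),D).
The smallest clade enclosing both is ((G,K),D); the answer is its 3 terminal taxa in alphabetical order.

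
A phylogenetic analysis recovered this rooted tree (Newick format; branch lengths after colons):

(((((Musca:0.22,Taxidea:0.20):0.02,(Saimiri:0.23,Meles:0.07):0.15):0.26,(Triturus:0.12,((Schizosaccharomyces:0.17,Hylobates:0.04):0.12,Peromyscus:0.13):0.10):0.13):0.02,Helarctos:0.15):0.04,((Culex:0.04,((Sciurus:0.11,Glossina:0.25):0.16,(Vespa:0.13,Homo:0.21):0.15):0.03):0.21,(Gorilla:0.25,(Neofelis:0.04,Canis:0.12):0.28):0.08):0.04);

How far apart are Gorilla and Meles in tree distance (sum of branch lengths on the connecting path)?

The path runs Gorilla → … → MRCA → … → Meles; the MRCA is the root of the tree.
Branch lengths along that path: 0.25 + 0.08 + 0.04 + 0.04 + 0.02 + 0.26 + 0.15 + 0.07 = 0.91.

0.91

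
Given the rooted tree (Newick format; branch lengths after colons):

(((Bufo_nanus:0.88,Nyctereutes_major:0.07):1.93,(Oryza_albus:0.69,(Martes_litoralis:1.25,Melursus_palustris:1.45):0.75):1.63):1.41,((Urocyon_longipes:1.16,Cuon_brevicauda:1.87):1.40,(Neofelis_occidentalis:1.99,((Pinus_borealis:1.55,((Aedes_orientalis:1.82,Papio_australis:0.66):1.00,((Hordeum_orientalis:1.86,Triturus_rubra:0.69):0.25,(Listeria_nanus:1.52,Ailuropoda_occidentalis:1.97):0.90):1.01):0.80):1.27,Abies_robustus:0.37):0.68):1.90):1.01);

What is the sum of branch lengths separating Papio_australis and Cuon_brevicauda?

9.58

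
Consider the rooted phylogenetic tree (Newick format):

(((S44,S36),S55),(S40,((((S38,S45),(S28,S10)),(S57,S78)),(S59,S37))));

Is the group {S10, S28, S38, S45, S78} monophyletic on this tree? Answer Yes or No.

No

The MRCA of the listed taxa subtends (((S38,S45),(S28,S10)),(S57,S78)).
That clade also contains S57, which is not in the proposed group, so the group is not monophyletic.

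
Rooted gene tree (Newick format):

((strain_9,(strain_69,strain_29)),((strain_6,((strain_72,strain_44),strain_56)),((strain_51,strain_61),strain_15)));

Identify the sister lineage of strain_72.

strain_72 attaches to the tree at the node subtending (strain_72,strain_44).
The other lineage descending from that same node — the sister group — is the single tip strain_44.

strain_44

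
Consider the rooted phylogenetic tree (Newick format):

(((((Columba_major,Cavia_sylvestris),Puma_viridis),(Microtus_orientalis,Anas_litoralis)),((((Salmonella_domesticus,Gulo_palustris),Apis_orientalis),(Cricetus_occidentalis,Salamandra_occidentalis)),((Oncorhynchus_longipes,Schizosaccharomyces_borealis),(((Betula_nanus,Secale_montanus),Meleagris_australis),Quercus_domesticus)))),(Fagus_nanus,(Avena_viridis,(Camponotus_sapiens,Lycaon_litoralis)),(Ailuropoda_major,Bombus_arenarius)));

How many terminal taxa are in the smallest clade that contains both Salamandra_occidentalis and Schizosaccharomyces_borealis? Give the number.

11

The MRCA of Salamandra_occidentalis and Schizosaccharomyces_borealis is the node subtending ((((Salmonella_domesticus,Gulo_palustris),Apis_orientalis),(Cricetus_occidentalis,Salamandra_occidentalis)),((Oncorhynchus_longipes,Schizosaccharomyces_borealis),(((Betula_nanus,Secale_montanus),Meleagris_australis),Quercus_domesticus))).
That clade contains 11 terminal taxa: Apis_orientalis, Betula_nanus, Cricetus_occidentalis, Gulo_palustris, Meleagris_australis, Oncorhynchus_longipes, Quercus_domesticus, Salamandra_occidentalis, Salmonella_domesticus, Schizosaccharomyces_borealis, Secale_montanus.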